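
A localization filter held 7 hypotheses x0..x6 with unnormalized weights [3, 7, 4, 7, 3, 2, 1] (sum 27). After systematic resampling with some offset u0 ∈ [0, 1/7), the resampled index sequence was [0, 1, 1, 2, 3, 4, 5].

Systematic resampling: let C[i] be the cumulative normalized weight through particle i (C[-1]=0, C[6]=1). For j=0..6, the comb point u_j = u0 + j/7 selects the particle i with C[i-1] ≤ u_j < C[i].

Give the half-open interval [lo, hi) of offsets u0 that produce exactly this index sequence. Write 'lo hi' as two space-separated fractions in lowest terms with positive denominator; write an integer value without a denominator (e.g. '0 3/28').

4/63 16/189

C = [1/9, 10/27, 14/27, 7/9, 8/9, 26/27, 1]
j=0 picked index 0: u0 ∈ [0, 1/9)
j=1 picked index 1: u0 ∈ [-2/63, 43/189)
j=2 picked index 1: u0 ∈ [-11/63, 16/189)
j=3 picked index 2: u0 ∈ [-11/189, 17/189)
j=4 picked index 3: u0 ∈ [-10/189, 13/63)
j=5 picked index 4: u0 ∈ [4/63, 11/63)
j=6 picked index 5: u0 ∈ [2/63, 20/189)
intersection: [4/63, 16/189)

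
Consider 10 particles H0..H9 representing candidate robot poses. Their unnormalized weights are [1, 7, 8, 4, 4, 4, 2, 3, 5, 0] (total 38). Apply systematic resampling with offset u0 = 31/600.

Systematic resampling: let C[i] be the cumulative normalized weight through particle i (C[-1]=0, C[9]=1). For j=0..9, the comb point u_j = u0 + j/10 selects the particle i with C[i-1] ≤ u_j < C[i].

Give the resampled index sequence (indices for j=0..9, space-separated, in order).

C = [1/38, 4/19, 8/19, 10/19, 12/19, 14/19, 15/19, 33/38, 1, 1]
j=0: u_0=31/600 ∈ [1/38, 4/19) → index 1
j=1: u_1=91/600 ∈ [1/38, 4/19) → index 1
j=2: u_2=151/600 ∈ [4/19, 8/19) → index 2
j=3: u_3=211/600 ∈ [4/19, 8/19) → index 2
j=4: u_4=271/600 ∈ [8/19, 10/19) → index 3
j=5: u_5=331/600 ∈ [10/19, 12/19) → index 4
j=6: u_6=391/600 ∈ [12/19, 14/19) → index 5
j=7: u_7=451/600 ∈ [14/19, 15/19) → index 6
j=8: u_8=511/600 ∈ [15/19, 33/38) → index 7
j=9: u_9=571/600 ∈ [33/38, 1) → index 8

1 1 2 2 3 4 5 6 7 8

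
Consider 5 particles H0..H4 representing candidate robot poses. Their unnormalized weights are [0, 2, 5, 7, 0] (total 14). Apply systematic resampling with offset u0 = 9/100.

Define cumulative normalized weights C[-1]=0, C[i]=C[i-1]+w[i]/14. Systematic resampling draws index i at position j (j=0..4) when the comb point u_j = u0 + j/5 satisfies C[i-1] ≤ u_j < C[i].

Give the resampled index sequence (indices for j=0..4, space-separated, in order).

C = [0, 1/7, 1/2, 1, 1]
j=0: u_0=9/100 ∈ [0, 1/7) → index 1
j=1: u_1=29/100 ∈ [1/7, 1/2) → index 2
j=2: u_2=49/100 ∈ [1/7, 1/2) → index 2
j=3: u_3=69/100 ∈ [1/2, 1) → index 3
j=4: u_4=89/100 ∈ [1/2, 1) → index 3

1 2 2 3 3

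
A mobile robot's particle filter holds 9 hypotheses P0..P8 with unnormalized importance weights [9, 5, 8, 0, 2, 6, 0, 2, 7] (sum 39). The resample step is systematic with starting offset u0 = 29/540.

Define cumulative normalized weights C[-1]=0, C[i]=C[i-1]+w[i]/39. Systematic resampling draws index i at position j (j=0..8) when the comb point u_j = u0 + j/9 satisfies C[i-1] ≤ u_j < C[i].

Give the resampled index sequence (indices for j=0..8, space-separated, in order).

0 0 1 2 2 4 5 8 8

C = [3/13, 14/39, 22/39, 22/39, 8/13, 10/13, 10/13, 32/39, 1]
j=0: u_0=29/540 ∈ [0, 3/13) → index 0
j=1: u_1=89/540 ∈ [0, 3/13) → index 0
j=2: u_2=149/540 ∈ [3/13, 14/39) → index 1
j=3: u_3=209/540 ∈ [14/39, 22/39) → index 2
j=4: u_4=269/540 ∈ [14/39, 22/39) → index 2
j=5: u_5=329/540 ∈ [22/39, 8/13) → index 4
j=6: u_6=389/540 ∈ [8/13, 10/13) → index 5
j=7: u_7=449/540 ∈ [32/39, 1) → index 8
j=8: u_8=509/540 ∈ [32/39, 1) → index 8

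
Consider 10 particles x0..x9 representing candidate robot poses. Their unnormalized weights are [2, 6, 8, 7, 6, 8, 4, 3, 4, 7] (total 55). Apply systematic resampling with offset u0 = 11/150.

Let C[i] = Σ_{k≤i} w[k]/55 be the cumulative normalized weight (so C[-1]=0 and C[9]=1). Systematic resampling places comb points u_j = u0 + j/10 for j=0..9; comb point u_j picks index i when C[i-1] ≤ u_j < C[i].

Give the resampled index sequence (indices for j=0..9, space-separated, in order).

1 2 2 3 4 5 6 7 9 9

C = [2/55, 8/55, 16/55, 23/55, 29/55, 37/55, 41/55, 4/5, 48/55, 1]
j=0: u_0=11/150 ∈ [2/55, 8/55) → index 1
j=1: u_1=13/75 ∈ [8/55, 16/55) → index 2
j=2: u_2=41/150 ∈ [8/55, 16/55) → index 2
j=3: u_3=28/75 ∈ [16/55, 23/55) → index 3
j=4: u_4=71/150 ∈ [23/55, 29/55) → index 4
j=5: u_5=43/75 ∈ [29/55, 37/55) → index 5
j=6: u_6=101/150 ∈ [37/55, 41/55) → index 6
j=7: u_7=58/75 ∈ [41/55, 4/5) → index 7
j=8: u_8=131/150 ∈ [48/55, 1) → index 9
j=9: u_9=73/75 ∈ [48/55, 1) → index 9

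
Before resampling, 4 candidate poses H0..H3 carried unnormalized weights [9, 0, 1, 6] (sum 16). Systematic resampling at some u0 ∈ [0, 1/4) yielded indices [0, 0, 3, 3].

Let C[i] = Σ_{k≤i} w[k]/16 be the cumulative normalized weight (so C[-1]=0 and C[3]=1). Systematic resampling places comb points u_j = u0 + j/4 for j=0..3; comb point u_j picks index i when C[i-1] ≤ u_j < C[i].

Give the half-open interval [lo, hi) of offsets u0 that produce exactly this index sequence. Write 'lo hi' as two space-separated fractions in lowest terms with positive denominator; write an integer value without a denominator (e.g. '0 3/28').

1/8 1/4

C = [9/16, 9/16, 5/8, 1]
j=0 picked index 0: u0 ∈ [0, 9/16)
j=1 picked index 0: u0 ∈ [-1/4, 5/16)
j=2 picked index 3: u0 ∈ [1/8, 1/2)
j=3 picked index 3: u0 ∈ [-1/8, 1/4)
intersection: [1/8, 1/4)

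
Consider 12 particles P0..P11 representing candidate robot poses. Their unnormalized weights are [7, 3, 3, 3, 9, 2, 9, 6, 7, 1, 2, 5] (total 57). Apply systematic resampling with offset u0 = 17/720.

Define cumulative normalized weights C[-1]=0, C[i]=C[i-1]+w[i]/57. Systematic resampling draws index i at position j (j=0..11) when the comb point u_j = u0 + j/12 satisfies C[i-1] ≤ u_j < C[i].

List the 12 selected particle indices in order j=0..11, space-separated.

0 0 2 3 4 5 6 6 7 8 8 11

C = [7/57, 10/57, 13/57, 16/57, 25/57, 9/19, 12/19, 14/19, 49/57, 50/57, 52/57, 1]
j=0: u_0=17/720 ∈ [0, 7/57) → index 0
j=1: u_1=77/720 ∈ [0, 7/57) → index 0
j=2: u_2=137/720 ∈ [10/57, 13/57) → index 2
j=3: u_3=197/720 ∈ [13/57, 16/57) → index 3
j=4: u_4=257/720 ∈ [16/57, 25/57) → index 4
j=5: u_5=317/720 ∈ [25/57, 9/19) → index 5
j=6: u_6=377/720 ∈ [9/19, 12/19) → index 6
j=7: u_7=437/720 ∈ [9/19, 12/19) → index 6
j=8: u_8=497/720 ∈ [12/19, 14/19) → index 7
j=9: u_9=557/720 ∈ [14/19, 49/57) → index 8
j=10: u_10=617/720 ∈ [14/19, 49/57) → index 8
j=11: u_11=677/720 ∈ [52/57, 1) → index 11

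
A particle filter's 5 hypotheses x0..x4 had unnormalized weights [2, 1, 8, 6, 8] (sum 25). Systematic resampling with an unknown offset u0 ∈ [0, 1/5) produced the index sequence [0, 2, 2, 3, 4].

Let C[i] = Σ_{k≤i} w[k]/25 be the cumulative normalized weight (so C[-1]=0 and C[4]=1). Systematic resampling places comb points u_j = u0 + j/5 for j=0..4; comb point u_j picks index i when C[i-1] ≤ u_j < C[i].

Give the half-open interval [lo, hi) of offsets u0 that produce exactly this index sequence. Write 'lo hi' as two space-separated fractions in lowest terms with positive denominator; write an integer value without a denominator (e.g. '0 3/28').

0 1/25

C = [2/25, 3/25, 11/25, 17/25, 1]
j=0 picked index 0: u0 ∈ [0, 2/25)
j=1 picked index 2: u0 ∈ [-2/25, 6/25)
j=2 picked index 2: u0 ∈ [-7/25, 1/25)
j=3 picked index 3: u0 ∈ [-4/25, 2/25)
j=4 picked index 4: u0 ∈ [-3/25, 1/5)
intersection: [0, 1/25)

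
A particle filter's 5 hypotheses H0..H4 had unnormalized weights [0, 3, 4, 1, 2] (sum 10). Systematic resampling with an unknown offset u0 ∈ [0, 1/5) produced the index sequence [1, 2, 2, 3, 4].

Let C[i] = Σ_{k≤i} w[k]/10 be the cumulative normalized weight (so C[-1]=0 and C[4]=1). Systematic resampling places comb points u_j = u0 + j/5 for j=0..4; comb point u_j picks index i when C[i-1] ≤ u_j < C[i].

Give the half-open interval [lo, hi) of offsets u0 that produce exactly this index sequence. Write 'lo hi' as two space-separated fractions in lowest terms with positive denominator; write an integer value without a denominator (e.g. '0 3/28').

1/10 1/5

C = [0, 3/10, 7/10, 4/5, 1]
j=0 picked index 1: u0 ∈ [0, 3/10)
j=1 picked index 2: u0 ∈ [1/10, 1/2)
j=2 picked index 2: u0 ∈ [-1/10, 3/10)
j=3 picked index 3: u0 ∈ [1/10, 1/5)
j=4 picked index 4: u0 ∈ [0, 1/5)
intersection: [1/10, 1/5)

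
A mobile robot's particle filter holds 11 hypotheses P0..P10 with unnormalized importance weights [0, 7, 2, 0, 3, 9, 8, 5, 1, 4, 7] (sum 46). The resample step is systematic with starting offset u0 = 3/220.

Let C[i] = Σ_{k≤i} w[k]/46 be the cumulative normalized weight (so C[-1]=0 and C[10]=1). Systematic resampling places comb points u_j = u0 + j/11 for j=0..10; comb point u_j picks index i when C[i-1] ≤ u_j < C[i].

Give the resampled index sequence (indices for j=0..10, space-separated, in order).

1 1 2 5 5 6 6 7 8 9 10

C = [0, 7/46, 9/46, 9/46, 6/23, 21/46, 29/46, 17/23, 35/46, 39/46, 1]
j=0: u_0=3/220 ∈ [0, 7/46) → index 1
j=1: u_1=23/220 ∈ [0, 7/46) → index 1
j=2: u_2=43/220 ∈ [7/46, 9/46) → index 2
j=3: u_3=63/220 ∈ [6/23, 21/46) → index 5
j=4: u_4=83/220 ∈ [6/23, 21/46) → index 5
j=5: u_5=103/220 ∈ [21/46, 29/46) → index 6
j=6: u_6=123/220 ∈ [21/46, 29/46) → index 6
j=7: u_7=13/20 ∈ [29/46, 17/23) → index 7
j=8: u_8=163/220 ∈ [17/23, 35/46) → index 8
j=9: u_9=183/220 ∈ [35/46, 39/46) → index 9
j=10: u_10=203/220 ∈ [39/46, 1) → index 10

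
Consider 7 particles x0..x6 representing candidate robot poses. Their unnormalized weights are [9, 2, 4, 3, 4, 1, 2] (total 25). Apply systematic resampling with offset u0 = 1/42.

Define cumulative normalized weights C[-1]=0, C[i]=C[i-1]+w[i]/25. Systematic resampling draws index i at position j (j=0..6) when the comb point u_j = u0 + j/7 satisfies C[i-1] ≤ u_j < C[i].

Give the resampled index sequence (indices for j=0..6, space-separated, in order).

C = [9/25, 11/25, 3/5, 18/25, 22/25, 23/25, 1]
j=0: u_0=1/42 ∈ [0, 9/25) → index 0
j=1: u_1=1/6 ∈ [0, 9/25) → index 0
j=2: u_2=13/42 ∈ [0, 9/25) → index 0
j=3: u_3=19/42 ∈ [11/25, 3/5) → index 2
j=4: u_4=25/42 ∈ [11/25, 3/5) → index 2
j=5: u_5=31/42 ∈ [18/25, 22/25) → index 4
j=6: u_6=37/42 ∈ [22/25, 23/25) → index 5

0 0 0 2 2 4 5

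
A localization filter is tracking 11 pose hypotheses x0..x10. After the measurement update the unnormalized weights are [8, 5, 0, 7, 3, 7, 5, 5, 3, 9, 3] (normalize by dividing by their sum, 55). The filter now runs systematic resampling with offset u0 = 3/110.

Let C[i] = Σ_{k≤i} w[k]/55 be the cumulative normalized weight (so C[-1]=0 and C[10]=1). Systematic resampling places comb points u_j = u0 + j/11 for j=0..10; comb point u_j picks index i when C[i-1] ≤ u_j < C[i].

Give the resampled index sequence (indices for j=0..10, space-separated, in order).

0 0 1 3 4 5 6 7 8 9 9

C = [8/55, 13/55, 13/55, 4/11, 23/55, 6/11, 7/11, 8/11, 43/55, 52/55, 1]
j=0: u_0=3/110 ∈ [0, 8/55) → index 0
j=1: u_1=13/110 ∈ [0, 8/55) → index 0
j=2: u_2=23/110 ∈ [8/55, 13/55) → index 1
j=3: u_3=3/10 ∈ [13/55, 4/11) → index 3
j=4: u_4=43/110 ∈ [4/11, 23/55) → index 4
j=5: u_5=53/110 ∈ [23/55, 6/11) → index 5
j=6: u_6=63/110 ∈ [6/11, 7/11) → index 6
j=7: u_7=73/110 ∈ [7/11, 8/11) → index 7
j=8: u_8=83/110 ∈ [8/11, 43/55) → index 8
j=9: u_9=93/110 ∈ [43/55, 52/55) → index 9
j=10: u_10=103/110 ∈ [43/55, 52/55) → index 9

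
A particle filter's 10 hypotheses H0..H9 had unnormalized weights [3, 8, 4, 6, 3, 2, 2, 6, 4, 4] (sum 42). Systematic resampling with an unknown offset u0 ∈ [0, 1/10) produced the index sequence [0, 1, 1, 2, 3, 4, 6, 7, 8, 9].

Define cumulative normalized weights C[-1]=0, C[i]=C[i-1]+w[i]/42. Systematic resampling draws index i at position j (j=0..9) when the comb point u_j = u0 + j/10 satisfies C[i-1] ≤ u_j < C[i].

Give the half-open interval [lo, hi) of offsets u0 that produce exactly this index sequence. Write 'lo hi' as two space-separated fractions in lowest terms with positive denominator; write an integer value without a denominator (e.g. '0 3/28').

2/105 2/35

C = [1/14, 11/42, 5/14, 1/2, 4/7, 13/21, 2/3, 17/21, 19/21, 1]
j=0 picked index 0: u0 ∈ [0, 1/14)
j=1 picked index 1: u0 ∈ [-1/35, 17/105)
j=2 picked index 1: u0 ∈ [-9/70, 13/210)
j=3 picked index 2: u0 ∈ [-4/105, 2/35)
j=4 picked index 3: u0 ∈ [-3/70, 1/10)
j=5 picked index 4: u0 ∈ [0, 1/14)
j=6 picked index 6: u0 ∈ [2/105, 1/15)
j=7 picked index 7: u0 ∈ [-1/30, 23/210)
j=8 picked index 8: u0 ∈ [1/105, 11/105)
j=9 picked index 9: u0 ∈ [1/210, 1/10)
intersection: [2/105, 2/35)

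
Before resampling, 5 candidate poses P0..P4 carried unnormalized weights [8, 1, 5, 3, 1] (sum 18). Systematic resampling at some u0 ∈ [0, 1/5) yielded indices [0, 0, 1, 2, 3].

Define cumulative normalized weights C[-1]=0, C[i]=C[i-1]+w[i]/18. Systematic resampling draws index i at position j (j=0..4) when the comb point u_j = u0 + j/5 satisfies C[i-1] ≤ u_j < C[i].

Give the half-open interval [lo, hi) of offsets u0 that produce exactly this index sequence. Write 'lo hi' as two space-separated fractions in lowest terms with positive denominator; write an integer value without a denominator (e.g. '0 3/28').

2/45 1/10

C = [4/9, 1/2, 7/9, 17/18, 1]
j=0 picked index 0: u0 ∈ [0, 4/9)
j=1 picked index 0: u0 ∈ [-1/5, 11/45)
j=2 picked index 1: u0 ∈ [2/45, 1/10)
j=3 picked index 2: u0 ∈ [-1/10, 8/45)
j=4 picked index 3: u0 ∈ [-1/45, 13/90)
intersection: [2/45, 1/10)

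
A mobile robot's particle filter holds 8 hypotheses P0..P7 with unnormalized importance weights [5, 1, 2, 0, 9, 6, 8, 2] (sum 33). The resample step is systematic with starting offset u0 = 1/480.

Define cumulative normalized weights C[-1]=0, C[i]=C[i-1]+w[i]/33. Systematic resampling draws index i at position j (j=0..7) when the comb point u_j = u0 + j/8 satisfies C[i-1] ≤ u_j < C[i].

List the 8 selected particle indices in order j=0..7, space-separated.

C = [5/33, 2/11, 8/33, 8/33, 17/33, 23/33, 31/33, 1]
j=0: u_0=1/480 ∈ [0, 5/33) → index 0
j=1: u_1=61/480 ∈ [0, 5/33) → index 0
j=2: u_2=121/480 ∈ [8/33, 17/33) → index 4
j=3: u_3=181/480 ∈ [8/33, 17/33) → index 4
j=4: u_4=241/480 ∈ [8/33, 17/33) → index 4
j=5: u_5=301/480 ∈ [17/33, 23/33) → index 5
j=6: u_6=361/480 ∈ [23/33, 31/33) → index 6
j=7: u_7=421/480 ∈ [23/33, 31/33) → index 6

0 0 4 4 4 5 6 6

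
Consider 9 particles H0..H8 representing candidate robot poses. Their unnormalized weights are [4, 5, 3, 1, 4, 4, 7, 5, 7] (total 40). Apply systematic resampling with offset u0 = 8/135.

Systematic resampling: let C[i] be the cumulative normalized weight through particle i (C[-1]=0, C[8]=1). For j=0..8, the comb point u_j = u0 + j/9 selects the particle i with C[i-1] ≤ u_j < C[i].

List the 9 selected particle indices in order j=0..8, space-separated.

C = [1/10, 9/40, 3/10, 13/40, 17/40, 21/40, 7/10, 33/40, 1]
j=0: u_0=8/135 ∈ [0, 1/10) → index 0
j=1: u_1=23/135 ∈ [1/10, 9/40) → index 1
j=2: u_2=38/135 ∈ [9/40, 3/10) → index 2
j=3: u_3=53/135 ∈ [13/40, 17/40) → index 4
j=4: u_4=68/135 ∈ [17/40, 21/40) → index 5
j=5: u_5=83/135 ∈ [21/40, 7/10) → index 6
j=6: u_6=98/135 ∈ [7/10, 33/40) → index 7
j=7: u_7=113/135 ∈ [33/40, 1) → index 8
j=8: u_8=128/135 ∈ [33/40, 1) → index 8

0 1 2 4 5 6 7 8 8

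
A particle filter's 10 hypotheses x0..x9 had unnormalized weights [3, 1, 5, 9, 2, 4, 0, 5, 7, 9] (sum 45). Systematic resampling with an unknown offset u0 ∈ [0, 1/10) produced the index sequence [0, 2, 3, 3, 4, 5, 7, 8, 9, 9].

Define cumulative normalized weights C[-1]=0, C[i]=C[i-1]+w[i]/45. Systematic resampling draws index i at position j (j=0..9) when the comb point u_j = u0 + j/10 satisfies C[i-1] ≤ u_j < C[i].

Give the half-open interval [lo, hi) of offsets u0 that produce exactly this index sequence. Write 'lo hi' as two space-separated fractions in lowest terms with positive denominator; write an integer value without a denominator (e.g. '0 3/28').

C = [1/15, 4/45, 1/5, 2/5, 4/9, 8/15, 8/15, 29/45, 4/5, 1]
j=0 picked index 0: u0 ∈ [0, 1/15)
j=1 picked index 2: u0 ∈ [-1/90, 1/10)
j=2 picked index 3: u0 ∈ [0, 1/5)
j=3 picked index 3: u0 ∈ [-1/10, 1/10)
j=4 picked index 4: u0 ∈ [0, 2/45)
j=5 picked index 5: u0 ∈ [-1/18, 1/30)
j=6 picked index 7: u0 ∈ [-1/15, 2/45)
j=7 picked index 8: u0 ∈ [-1/18, 1/10)
j=8 picked index 9: u0 ∈ [0, 1/5)
j=9 picked index 9: u0 ∈ [-1/10, 1/10)
intersection: [0, 1/30)

0 1/30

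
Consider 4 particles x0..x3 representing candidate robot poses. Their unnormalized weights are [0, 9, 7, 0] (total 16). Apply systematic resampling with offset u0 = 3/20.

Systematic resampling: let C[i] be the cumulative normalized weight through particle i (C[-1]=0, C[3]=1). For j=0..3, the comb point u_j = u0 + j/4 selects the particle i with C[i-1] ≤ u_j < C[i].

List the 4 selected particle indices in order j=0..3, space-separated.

1 1 2 2

C = [0, 9/16, 1, 1]
j=0: u_0=3/20 ∈ [0, 9/16) → index 1
j=1: u_1=2/5 ∈ [0, 9/16) → index 1
j=2: u_2=13/20 ∈ [9/16, 1) → index 2
j=3: u_3=9/10 ∈ [9/16, 1) → index 2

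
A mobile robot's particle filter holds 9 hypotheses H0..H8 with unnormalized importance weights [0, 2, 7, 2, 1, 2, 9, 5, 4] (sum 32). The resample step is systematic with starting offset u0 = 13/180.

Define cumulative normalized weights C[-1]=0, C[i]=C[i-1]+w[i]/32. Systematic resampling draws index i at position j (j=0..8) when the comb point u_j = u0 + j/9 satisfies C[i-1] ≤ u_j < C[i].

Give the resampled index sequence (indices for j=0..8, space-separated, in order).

C = [0, 1/16, 9/32, 11/32, 3/8, 7/16, 23/32, 7/8, 1]
j=0: u_0=13/180 ∈ [1/16, 9/32) → index 2
j=1: u_1=11/60 ∈ [1/16, 9/32) → index 2
j=2: u_2=53/180 ∈ [9/32, 11/32) → index 3
j=3: u_3=73/180 ∈ [3/8, 7/16) → index 5
j=4: u_4=31/60 ∈ [7/16, 23/32) → index 6
j=5: u_5=113/180 ∈ [7/16, 23/32) → index 6
j=6: u_6=133/180 ∈ [23/32, 7/8) → index 7
j=7: u_7=17/20 ∈ [23/32, 7/8) → index 7
j=8: u_8=173/180 ∈ [7/8, 1) → index 8

2 2 3 5 6 6 7 7 8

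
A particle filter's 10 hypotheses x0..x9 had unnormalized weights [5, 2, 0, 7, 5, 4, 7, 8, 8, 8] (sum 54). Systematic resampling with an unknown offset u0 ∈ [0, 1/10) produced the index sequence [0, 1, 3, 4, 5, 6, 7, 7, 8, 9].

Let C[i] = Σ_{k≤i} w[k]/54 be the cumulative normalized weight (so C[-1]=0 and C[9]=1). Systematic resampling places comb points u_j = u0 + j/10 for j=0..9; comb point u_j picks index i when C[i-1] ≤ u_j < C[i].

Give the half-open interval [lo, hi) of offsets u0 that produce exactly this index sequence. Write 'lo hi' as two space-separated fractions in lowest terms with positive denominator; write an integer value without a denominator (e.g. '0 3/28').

C = [5/54, 7/54, 7/54, 7/27, 19/54, 23/54, 5/9, 19/27, 23/27, 1]
j=0 picked index 0: u0 ∈ [0, 5/54)
j=1 picked index 1: u0 ∈ [-1/135, 4/135)
j=2 picked index 3: u0 ∈ [-19/270, 8/135)
j=3 picked index 4: u0 ∈ [-11/270, 7/135)
j=4 picked index 5: u0 ∈ [-13/270, 7/270)
j=5 picked index 6: u0 ∈ [-2/27, 1/18)
j=6 picked index 7: u0 ∈ [-2/45, 14/135)
j=7 picked index 7: u0 ∈ [-13/90, 1/270)
j=8 picked index 8: u0 ∈ [-13/135, 7/135)
j=9 picked index 9: u0 ∈ [-13/270, 1/10)
intersection: [0, 1/270)

0 1/270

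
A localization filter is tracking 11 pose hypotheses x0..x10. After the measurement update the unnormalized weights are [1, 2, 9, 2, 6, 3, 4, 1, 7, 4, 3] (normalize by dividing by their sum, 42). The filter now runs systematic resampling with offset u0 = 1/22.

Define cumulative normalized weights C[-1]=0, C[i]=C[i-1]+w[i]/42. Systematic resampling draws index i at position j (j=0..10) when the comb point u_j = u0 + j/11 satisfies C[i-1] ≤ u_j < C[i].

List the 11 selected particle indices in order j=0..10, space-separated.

C = [1/42, 1/14, 2/7, 1/3, 10/21, 23/42, 9/14, 2/3, 5/6, 13/14, 1]
j=0: u_0=1/22 ∈ [1/42, 1/14) → index 1
j=1: u_1=3/22 ∈ [1/14, 2/7) → index 2
j=2: u_2=5/22 ∈ [1/14, 2/7) → index 2
j=3: u_3=7/22 ∈ [2/7, 1/3) → index 3
j=4: u_4=9/22 ∈ [1/3, 10/21) → index 4
j=5: u_5=1/2 ∈ [10/21, 23/42) → index 5
j=6: u_6=13/22 ∈ [23/42, 9/14) → index 6
j=7: u_7=15/22 ∈ [2/3, 5/6) → index 8
j=8: u_8=17/22 ∈ [2/3, 5/6) → index 8
j=9: u_9=19/22 ∈ [5/6, 13/14) → index 9
j=10: u_10=21/22 ∈ [13/14, 1) → index 10

1 2 2 3 4 5 6 8 8 9 10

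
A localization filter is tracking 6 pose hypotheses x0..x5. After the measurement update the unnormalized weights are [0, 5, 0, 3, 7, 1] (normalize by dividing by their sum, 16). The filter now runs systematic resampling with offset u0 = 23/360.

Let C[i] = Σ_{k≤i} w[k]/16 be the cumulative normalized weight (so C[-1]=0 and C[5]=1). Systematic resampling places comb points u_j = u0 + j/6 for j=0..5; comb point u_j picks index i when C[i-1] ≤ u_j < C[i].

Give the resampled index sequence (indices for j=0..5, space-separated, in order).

C = [0, 5/16, 5/16, 1/2, 15/16, 1]
j=0: u_0=23/360 ∈ [0, 5/16) → index 1
j=1: u_1=83/360 ∈ [0, 5/16) → index 1
j=2: u_2=143/360 ∈ [5/16, 1/2) → index 3
j=3: u_3=203/360 ∈ [1/2, 15/16) → index 4
j=4: u_4=263/360 ∈ [1/2, 15/16) → index 4
j=5: u_5=323/360 ∈ [1/2, 15/16) → index 4

1 1 3 4 4 4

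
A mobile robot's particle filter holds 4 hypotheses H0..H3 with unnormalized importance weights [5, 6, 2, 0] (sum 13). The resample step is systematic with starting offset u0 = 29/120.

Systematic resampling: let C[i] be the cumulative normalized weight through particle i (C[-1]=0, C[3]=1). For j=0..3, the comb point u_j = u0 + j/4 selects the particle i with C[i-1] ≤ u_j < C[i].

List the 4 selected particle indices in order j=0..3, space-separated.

0 1 1 2

C = [5/13, 11/13, 1, 1]
j=0: u_0=29/120 ∈ [0, 5/13) → index 0
j=1: u_1=59/120 ∈ [5/13, 11/13) → index 1
j=2: u_2=89/120 ∈ [5/13, 11/13) → index 1
j=3: u_3=119/120 ∈ [11/13, 1) → index 2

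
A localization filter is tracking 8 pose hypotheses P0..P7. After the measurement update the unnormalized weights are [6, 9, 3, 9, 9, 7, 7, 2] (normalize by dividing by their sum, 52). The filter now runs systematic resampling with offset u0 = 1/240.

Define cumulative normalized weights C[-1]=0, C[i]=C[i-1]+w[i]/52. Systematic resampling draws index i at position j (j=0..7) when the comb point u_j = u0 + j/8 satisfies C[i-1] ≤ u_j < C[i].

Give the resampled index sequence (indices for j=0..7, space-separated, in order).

C = [3/26, 15/52, 9/26, 27/52, 9/13, 43/52, 25/26, 1]
j=0: u_0=1/240 ∈ [0, 3/26) → index 0
j=1: u_1=31/240 ∈ [3/26, 15/52) → index 1
j=2: u_2=61/240 ∈ [3/26, 15/52) → index 1
j=3: u_3=91/240 ∈ [9/26, 27/52) → index 3
j=4: u_4=121/240 ∈ [9/26, 27/52) → index 3
j=5: u_5=151/240 ∈ [27/52, 9/13) → index 4
j=6: u_6=181/240 ∈ [9/13, 43/52) → index 5
j=7: u_7=211/240 ∈ [43/52, 25/26) → index 6

0 1 1 3 3 4 5 6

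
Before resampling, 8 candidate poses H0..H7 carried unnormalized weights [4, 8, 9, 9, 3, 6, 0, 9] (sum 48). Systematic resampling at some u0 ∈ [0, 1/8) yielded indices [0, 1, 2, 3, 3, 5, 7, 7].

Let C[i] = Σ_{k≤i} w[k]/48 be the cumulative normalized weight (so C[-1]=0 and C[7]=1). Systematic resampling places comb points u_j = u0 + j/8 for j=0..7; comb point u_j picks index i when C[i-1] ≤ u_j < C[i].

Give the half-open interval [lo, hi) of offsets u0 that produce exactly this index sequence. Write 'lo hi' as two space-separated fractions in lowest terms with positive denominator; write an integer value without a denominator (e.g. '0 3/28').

1/16 1/12

C = [1/12, 1/4, 7/16, 5/8, 11/16, 13/16, 13/16, 1]
j=0 picked index 0: u0 ∈ [0, 1/12)
j=1 picked index 1: u0 ∈ [-1/24, 1/8)
j=2 picked index 2: u0 ∈ [0, 3/16)
j=3 picked index 3: u0 ∈ [1/16, 1/4)
j=4 picked index 3: u0 ∈ [-1/16, 1/8)
j=5 picked index 5: u0 ∈ [1/16, 3/16)
j=6 picked index 7: u0 ∈ [1/16, 1/4)
j=7 picked index 7: u0 ∈ [-1/16, 1/8)
intersection: [1/16, 1/12)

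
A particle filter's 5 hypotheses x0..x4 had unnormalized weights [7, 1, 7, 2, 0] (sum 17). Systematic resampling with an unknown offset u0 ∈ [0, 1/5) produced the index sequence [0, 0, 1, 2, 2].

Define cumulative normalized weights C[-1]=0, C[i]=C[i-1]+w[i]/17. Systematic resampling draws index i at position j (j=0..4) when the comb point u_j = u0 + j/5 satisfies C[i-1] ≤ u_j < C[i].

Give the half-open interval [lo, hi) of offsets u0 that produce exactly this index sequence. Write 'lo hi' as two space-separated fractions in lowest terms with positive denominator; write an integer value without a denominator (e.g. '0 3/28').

1/85 6/85

C = [7/17, 8/17, 15/17, 1, 1]
j=0 picked index 0: u0 ∈ [0, 7/17)
j=1 picked index 0: u0 ∈ [-1/5, 18/85)
j=2 picked index 1: u0 ∈ [1/85, 6/85)
j=3 picked index 2: u0 ∈ [-11/85, 24/85)
j=4 picked index 2: u0 ∈ [-28/85, 7/85)
intersection: [1/85, 6/85)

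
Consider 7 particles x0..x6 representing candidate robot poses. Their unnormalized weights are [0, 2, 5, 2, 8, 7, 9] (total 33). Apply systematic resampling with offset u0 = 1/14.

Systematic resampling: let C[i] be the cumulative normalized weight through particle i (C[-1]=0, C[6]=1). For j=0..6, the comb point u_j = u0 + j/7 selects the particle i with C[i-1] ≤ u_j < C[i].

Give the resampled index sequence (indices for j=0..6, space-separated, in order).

2 3 4 4 5 6 6

C = [0, 2/33, 7/33, 3/11, 17/33, 8/11, 1]
j=0: u_0=1/14 ∈ [2/33, 7/33) → index 2
j=1: u_1=3/14 ∈ [7/33, 3/11) → index 3
j=2: u_2=5/14 ∈ [3/11, 17/33) → index 4
j=3: u_3=1/2 ∈ [3/11, 17/33) → index 4
j=4: u_4=9/14 ∈ [17/33, 8/11) → index 5
j=5: u_5=11/14 ∈ [8/11, 1) → index 6
j=6: u_6=13/14 ∈ [8/11, 1) → index 6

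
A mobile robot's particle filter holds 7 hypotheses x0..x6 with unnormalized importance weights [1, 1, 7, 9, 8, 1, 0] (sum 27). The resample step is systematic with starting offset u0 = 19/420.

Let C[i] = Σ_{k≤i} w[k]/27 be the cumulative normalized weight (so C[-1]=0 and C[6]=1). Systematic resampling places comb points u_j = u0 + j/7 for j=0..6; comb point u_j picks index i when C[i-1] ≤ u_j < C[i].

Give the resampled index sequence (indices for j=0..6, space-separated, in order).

1 2 2 3 3 4 4

C = [1/27, 2/27, 1/3, 2/3, 26/27, 1, 1]
j=0: u_0=19/420 ∈ [1/27, 2/27) → index 1
j=1: u_1=79/420 ∈ [2/27, 1/3) → index 2
j=2: u_2=139/420 ∈ [2/27, 1/3) → index 2
j=3: u_3=199/420 ∈ [1/3, 2/3) → index 3
j=4: u_4=37/60 ∈ [1/3, 2/3) → index 3
j=5: u_5=319/420 ∈ [2/3, 26/27) → index 4
j=6: u_6=379/420 ∈ [2/3, 26/27) → index 4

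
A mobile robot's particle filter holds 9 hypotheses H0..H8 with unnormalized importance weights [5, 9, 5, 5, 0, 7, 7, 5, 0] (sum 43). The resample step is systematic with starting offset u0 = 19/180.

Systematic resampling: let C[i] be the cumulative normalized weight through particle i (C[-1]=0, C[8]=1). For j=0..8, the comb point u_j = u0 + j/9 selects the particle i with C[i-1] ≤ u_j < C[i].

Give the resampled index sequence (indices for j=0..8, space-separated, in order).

C = [5/43, 14/43, 19/43, 24/43, 24/43, 31/43, 38/43, 1, 1]
j=0: u_0=19/180 ∈ [0, 5/43) → index 0
j=1: u_1=13/60 ∈ [5/43, 14/43) → index 1
j=2: u_2=59/180 ∈ [14/43, 19/43) → index 2
j=3: u_3=79/180 ∈ [14/43, 19/43) → index 2
j=4: u_4=11/20 ∈ [19/43, 24/43) → index 3
j=5: u_5=119/180 ∈ [24/43, 31/43) → index 5
j=6: u_6=139/180 ∈ [31/43, 38/43) → index 6
j=7: u_7=53/60 ∈ [31/43, 38/43) → index 6
j=8: u_8=179/180 ∈ [38/43, 1) → index 7

0 1 2 2 3 5 6 6 7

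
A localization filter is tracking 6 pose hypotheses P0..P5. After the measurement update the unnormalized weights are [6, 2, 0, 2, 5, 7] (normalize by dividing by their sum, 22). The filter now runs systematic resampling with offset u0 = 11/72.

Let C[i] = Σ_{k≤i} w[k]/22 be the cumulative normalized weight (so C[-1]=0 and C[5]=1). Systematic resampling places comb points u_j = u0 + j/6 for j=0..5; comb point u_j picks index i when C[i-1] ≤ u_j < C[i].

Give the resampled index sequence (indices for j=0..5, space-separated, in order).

C = [3/11, 4/11, 4/11, 5/11, 15/22, 1]
j=0: u_0=11/72 ∈ [0, 3/11) → index 0
j=1: u_1=23/72 ∈ [3/11, 4/11) → index 1
j=2: u_2=35/72 ∈ [5/11, 15/22) → index 4
j=3: u_3=47/72 ∈ [5/11, 15/22) → index 4
j=4: u_4=59/72 ∈ [15/22, 1) → index 5
j=5: u_5=71/72 ∈ [15/22, 1) → index 5

0 1 4 4 5 5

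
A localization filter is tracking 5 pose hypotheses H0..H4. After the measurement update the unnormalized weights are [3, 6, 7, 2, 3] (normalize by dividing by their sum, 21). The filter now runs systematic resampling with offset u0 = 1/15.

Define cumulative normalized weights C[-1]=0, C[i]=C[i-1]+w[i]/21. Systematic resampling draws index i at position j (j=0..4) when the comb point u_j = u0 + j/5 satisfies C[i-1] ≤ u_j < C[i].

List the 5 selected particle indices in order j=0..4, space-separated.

0 1 2 2 4

C = [1/7, 3/7, 16/21, 6/7, 1]
j=0: u_0=1/15 ∈ [0, 1/7) → index 0
j=1: u_1=4/15 ∈ [1/7, 3/7) → index 1
j=2: u_2=7/15 ∈ [3/7, 16/21) → index 2
j=3: u_3=2/3 ∈ [3/7, 16/21) → index 2
j=4: u_4=13/15 ∈ [6/7, 1) → index 4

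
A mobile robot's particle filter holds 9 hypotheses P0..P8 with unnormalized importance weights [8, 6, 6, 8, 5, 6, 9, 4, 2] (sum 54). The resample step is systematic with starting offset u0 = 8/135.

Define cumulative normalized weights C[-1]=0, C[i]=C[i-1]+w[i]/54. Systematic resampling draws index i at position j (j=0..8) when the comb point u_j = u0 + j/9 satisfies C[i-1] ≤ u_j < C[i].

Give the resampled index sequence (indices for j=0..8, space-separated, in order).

0 1 2 3 3 5 6 6 7

C = [4/27, 7/27, 10/27, 14/27, 11/18, 13/18, 8/9, 26/27, 1]
j=0: u_0=8/135 ∈ [0, 4/27) → index 0
j=1: u_1=23/135 ∈ [4/27, 7/27) → index 1
j=2: u_2=38/135 ∈ [7/27, 10/27) → index 2
j=3: u_3=53/135 ∈ [10/27, 14/27) → index 3
j=4: u_4=68/135 ∈ [10/27, 14/27) → index 3
j=5: u_5=83/135 ∈ [11/18, 13/18) → index 5
j=6: u_6=98/135 ∈ [13/18, 8/9) → index 6
j=7: u_7=113/135 ∈ [13/18, 8/9) → index 6
j=8: u_8=128/135 ∈ [8/9, 26/27) → index 7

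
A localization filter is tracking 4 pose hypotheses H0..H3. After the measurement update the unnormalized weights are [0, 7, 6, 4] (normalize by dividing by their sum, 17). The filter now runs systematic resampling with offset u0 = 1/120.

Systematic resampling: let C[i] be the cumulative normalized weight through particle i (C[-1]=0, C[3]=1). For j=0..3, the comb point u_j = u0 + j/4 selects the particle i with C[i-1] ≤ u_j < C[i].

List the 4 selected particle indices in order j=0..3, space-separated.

C = [0, 7/17, 13/17, 1]
j=0: u_0=1/120 ∈ [0, 7/17) → index 1
j=1: u_1=31/120 ∈ [0, 7/17) → index 1
j=2: u_2=61/120 ∈ [7/17, 13/17) → index 2
j=3: u_3=91/120 ∈ [7/17, 13/17) → index 2

1 1 2 2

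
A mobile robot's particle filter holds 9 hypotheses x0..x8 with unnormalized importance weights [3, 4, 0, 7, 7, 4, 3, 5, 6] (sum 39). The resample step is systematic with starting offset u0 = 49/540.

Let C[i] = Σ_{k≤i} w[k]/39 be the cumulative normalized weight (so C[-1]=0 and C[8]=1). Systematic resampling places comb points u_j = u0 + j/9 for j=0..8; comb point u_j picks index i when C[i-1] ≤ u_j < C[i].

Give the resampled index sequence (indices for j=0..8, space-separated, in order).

C = [1/13, 7/39, 7/39, 14/39, 7/13, 25/39, 28/39, 11/13, 1]
j=0: u_0=49/540 ∈ [1/13, 7/39) → index 1
j=1: u_1=109/540 ∈ [7/39, 14/39) → index 3
j=2: u_2=169/540 ∈ [7/39, 14/39) → index 3
j=3: u_3=229/540 ∈ [14/39, 7/13) → index 4
j=4: u_4=289/540 ∈ [14/39, 7/13) → index 4
j=5: u_5=349/540 ∈ [25/39, 28/39) → index 6
j=6: u_6=409/540 ∈ [28/39, 11/13) → index 7
j=7: u_7=469/540 ∈ [11/13, 1) → index 8
j=8: u_8=529/540 ∈ [11/13, 1) → index 8

1 3 3 4 4 6 7 8 8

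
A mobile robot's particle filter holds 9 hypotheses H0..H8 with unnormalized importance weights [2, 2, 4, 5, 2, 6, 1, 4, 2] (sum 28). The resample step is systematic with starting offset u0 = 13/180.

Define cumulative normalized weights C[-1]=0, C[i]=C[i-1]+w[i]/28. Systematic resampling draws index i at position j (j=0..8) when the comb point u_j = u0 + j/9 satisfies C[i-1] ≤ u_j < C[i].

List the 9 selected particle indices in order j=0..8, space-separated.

C = [1/14, 1/7, 2/7, 13/28, 15/28, 3/4, 11/14, 13/14, 1]
j=0: u_0=13/180 ∈ [1/14, 1/7) → index 1
j=1: u_1=11/60 ∈ [1/7, 2/7) → index 2
j=2: u_2=53/180 ∈ [2/7, 13/28) → index 3
j=3: u_3=73/180 ∈ [2/7, 13/28) → index 3
j=4: u_4=31/60 ∈ [13/28, 15/28) → index 4
j=5: u_5=113/180 ∈ [15/28, 3/4) → index 5
j=6: u_6=133/180 ∈ [15/28, 3/4) → index 5
j=7: u_7=17/20 ∈ [11/14, 13/14) → index 7
j=8: u_8=173/180 ∈ [13/14, 1) → index 8

1 2 3 3 4 5 5 7 8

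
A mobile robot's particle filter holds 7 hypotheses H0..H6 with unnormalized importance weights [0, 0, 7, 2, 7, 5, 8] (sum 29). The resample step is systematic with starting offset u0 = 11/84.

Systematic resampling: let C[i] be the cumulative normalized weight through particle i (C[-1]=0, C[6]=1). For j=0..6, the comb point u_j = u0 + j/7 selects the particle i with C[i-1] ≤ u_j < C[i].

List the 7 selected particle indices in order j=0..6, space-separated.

C = [0, 0, 7/29, 9/29, 16/29, 21/29, 1]
j=0: u_0=11/84 ∈ [0, 7/29) → index 2
j=1: u_1=23/84 ∈ [7/29, 9/29) → index 3
j=2: u_2=5/12 ∈ [9/29, 16/29) → index 4
j=3: u_3=47/84 ∈ [16/29, 21/29) → index 5
j=4: u_4=59/84 ∈ [16/29, 21/29) → index 5
j=5: u_5=71/84 ∈ [21/29, 1) → index 6
j=6: u_6=83/84 ∈ [21/29, 1) → index 6

2 3 4 5 5 6 6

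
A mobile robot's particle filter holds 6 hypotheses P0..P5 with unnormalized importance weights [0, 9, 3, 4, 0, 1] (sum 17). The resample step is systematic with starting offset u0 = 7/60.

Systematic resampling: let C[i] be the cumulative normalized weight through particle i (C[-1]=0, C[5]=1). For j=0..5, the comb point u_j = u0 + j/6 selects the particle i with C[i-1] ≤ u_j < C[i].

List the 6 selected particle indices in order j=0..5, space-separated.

1 1 1 2 3 5

C = [0, 9/17, 12/17, 16/17, 16/17, 1]
j=0: u_0=7/60 ∈ [0, 9/17) → index 1
j=1: u_1=17/60 ∈ [0, 9/17) → index 1
j=2: u_2=9/20 ∈ [0, 9/17) → index 1
j=3: u_3=37/60 ∈ [9/17, 12/17) → index 2
j=4: u_4=47/60 ∈ [12/17, 16/17) → index 3
j=5: u_5=19/20 ∈ [16/17, 1) → index 5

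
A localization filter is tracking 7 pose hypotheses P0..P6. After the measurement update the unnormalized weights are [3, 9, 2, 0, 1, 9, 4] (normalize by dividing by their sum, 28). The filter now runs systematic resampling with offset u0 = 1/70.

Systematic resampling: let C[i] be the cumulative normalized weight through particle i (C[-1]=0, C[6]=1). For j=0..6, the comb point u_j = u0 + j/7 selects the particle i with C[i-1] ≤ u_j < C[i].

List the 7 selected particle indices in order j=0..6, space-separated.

C = [3/28, 3/7, 1/2, 1/2, 15/28, 6/7, 1]
j=0: u_0=1/70 ∈ [0, 3/28) → index 0
j=1: u_1=11/70 ∈ [3/28, 3/7) → index 1
j=2: u_2=3/10 ∈ [3/28, 3/7) → index 1
j=3: u_3=31/70 ∈ [3/7, 1/2) → index 2
j=4: u_4=41/70 ∈ [15/28, 6/7) → index 5
j=5: u_5=51/70 ∈ [15/28, 6/7) → index 5
j=6: u_6=61/70 ∈ [6/7, 1) → index 6

0 1 1 2 5 5 6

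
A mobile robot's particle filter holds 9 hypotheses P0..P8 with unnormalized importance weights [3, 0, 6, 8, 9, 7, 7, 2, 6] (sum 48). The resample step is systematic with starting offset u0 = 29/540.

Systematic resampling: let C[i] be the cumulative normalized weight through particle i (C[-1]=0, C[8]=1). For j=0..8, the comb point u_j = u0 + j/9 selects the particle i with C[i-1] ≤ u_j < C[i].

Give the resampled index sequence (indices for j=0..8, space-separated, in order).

0 2 3 4 4 5 6 6 8

C = [1/16, 1/16, 3/16, 17/48, 13/24, 11/16, 5/6, 7/8, 1]
j=0: u_0=29/540 ∈ [0, 1/16) → index 0
j=1: u_1=89/540 ∈ [1/16, 3/16) → index 2
j=2: u_2=149/540 ∈ [3/16, 17/48) → index 3
j=3: u_3=209/540 ∈ [17/48, 13/24) → index 4
j=4: u_4=269/540 ∈ [17/48, 13/24) → index 4
j=5: u_5=329/540 ∈ [13/24, 11/16) → index 5
j=6: u_6=389/540 ∈ [11/16, 5/6) → index 6
j=7: u_7=449/540 ∈ [11/16, 5/6) → index 6
j=8: u_8=509/540 ∈ [7/8, 1) → index 8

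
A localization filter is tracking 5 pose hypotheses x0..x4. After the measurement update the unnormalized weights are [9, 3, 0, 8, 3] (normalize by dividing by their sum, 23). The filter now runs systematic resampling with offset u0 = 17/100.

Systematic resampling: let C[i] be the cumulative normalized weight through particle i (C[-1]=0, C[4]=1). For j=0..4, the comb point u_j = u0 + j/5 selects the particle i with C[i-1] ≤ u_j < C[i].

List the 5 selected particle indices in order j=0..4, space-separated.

0 0 3 3 4

C = [9/23, 12/23, 12/23, 20/23, 1]
j=0: u_0=17/100 ∈ [0, 9/23) → index 0
j=1: u_1=37/100 ∈ [0, 9/23) → index 0
j=2: u_2=57/100 ∈ [12/23, 20/23) → index 3
j=3: u_3=77/100 ∈ [12/23, 20/23) → index 3
j=4: u_4=97/100 ∈ [20/23, 1) → index 4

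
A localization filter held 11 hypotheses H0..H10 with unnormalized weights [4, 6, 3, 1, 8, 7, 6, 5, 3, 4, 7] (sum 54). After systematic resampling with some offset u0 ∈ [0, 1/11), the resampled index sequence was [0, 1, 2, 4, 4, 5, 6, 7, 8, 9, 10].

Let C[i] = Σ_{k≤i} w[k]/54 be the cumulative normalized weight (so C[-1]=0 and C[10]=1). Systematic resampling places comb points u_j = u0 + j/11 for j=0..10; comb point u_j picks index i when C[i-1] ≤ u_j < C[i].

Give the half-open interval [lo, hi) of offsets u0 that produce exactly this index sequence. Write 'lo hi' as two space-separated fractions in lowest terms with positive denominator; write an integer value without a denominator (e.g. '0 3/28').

4/297 13/297

C = [2/27, 5/27, 13/54, 7/27, 11/27, 29/54, 35/54, 20/27, 43/54, 47/54, 1]
j=0 picked index 0: u0 ∈ [0, 2/27)
j=1 picked index 1: u0 ∈ [-5/297, 28/297)
j=2 picked index 2: u0 ∈ [1/297, 35/594)
j=3 picked index 4: u0 ∈ [-4/297, 40/297)
j=4 picked index 4: u0 ∈ [-31/297, 13/297)
j=5 picked index 5: u0 ∈ [-14/297, 49/594)
j=6 picked index 6: u0 ∈ [-5/594, 61/594)
j=7 picked index 7: u0 ∈ [7/594, 31/297)
j=8 picked index 8: u0 ∈ [4/297, 41/594)
j=9 picked index 9: u0 ∈ [-13/594, 31/594)
j=10 picked index 10: u0 ∈ [-23/594, 1/11)
intersection: [4/297, 13/297)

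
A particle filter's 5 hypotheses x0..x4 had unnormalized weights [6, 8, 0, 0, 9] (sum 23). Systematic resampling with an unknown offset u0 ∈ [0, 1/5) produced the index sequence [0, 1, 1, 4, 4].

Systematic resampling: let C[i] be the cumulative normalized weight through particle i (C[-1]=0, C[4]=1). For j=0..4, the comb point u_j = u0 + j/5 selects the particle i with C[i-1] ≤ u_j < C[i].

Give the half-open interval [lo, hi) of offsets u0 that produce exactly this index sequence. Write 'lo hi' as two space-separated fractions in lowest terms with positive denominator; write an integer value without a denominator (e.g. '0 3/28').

C = [6/23, 14/23, 14/23, 14/23, 1]
j=0 picked index 0: u0 ∈ [0, 6/23)
j=1 picked index 1: u0 ∈ [7/115, 47/115)
j=2 picked index 1: u0 ∈ [-16/115, 24/115)
j=3 picked index 4: u0 ∈ [1/115, 2/5)
j=4 picked index 4: u0 ∈ [-22/115, 1/5)
intersection: [7/115, 1/5)

7/115 1/5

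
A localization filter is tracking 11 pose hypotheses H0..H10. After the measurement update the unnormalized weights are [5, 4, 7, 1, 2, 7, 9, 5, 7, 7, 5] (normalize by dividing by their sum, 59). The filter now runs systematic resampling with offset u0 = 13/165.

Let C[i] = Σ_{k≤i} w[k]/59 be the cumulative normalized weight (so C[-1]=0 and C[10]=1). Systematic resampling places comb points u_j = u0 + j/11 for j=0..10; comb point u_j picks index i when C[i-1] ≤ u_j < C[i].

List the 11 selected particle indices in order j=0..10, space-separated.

C = [5/59, 9/59, 16/59, 17/59, 19/59, 26/59, 35/59, 40/59, 47/59, 54/59, 1]
j=0: u_0=13/165 ∈ [0, 5/59) → index 0
j=1: u_1=28/165 ∈ [9/59, 16/59) → index 2
j=2: u_2=43/165 ∈ [9/59, 16/59) → index 2
j=3: u_3=58/165 ∈ [19/59, 26/59) → index 5
j=4: u_4=73/165 ∈ [26/59, 35/59) → index 6
j=5: u_5=8/15 ∈ [26/59, 35/59) → index 6
j=6: u_6=103/165 ∈ [35/59, 40/59) → index 7
j=7: u_7=118/165 ∈ [40/59, 47/59) → index 8
j=8: u_8=133/165 ∈ [47/59, 54/59) → index 9
j=9: u_9=148/165 ∈ [47/59, 54/59) → index 9
j=10: u_10=163/165 ∈ [54/59, 1) → index 10

0 2 2 5 6 6 7 8 9 9 10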